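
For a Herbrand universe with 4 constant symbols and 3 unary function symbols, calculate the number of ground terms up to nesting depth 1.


Herbrand terms by depth:
Depth 0: 4 constants
Depth 1: 12 new terms (running total: 16)
Total distinct ground terms = 16

16


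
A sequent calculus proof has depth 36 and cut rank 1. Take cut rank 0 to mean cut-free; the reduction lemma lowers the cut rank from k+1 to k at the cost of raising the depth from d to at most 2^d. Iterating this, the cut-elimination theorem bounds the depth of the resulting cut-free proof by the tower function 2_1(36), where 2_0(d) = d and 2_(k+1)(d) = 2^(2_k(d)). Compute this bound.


Each rank reduction sends depth d to at most 2^d; cut rank r needs r reductions.
2_0(36) = 36
2_1(36) = 2^36 = 68719476736
Cut-free depth bound = 68719476736

68719476736


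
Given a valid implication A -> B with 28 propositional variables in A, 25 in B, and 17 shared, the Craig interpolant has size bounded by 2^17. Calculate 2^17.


Shared atoms = 17
Craig interpolant size bound = 2^17
= 131072

131072


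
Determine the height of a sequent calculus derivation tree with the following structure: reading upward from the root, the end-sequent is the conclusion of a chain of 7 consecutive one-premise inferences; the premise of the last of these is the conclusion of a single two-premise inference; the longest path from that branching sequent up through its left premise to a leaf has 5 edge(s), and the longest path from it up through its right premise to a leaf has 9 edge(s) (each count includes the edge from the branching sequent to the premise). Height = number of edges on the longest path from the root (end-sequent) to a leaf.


Longest path through the left premise: 5 edges (measured from the branching sequent)
Longest path through the right premise: 9 edges
Height of the subtree rooted at the branching sequent: max(5, 9) = 9
The branching sequent sits 7 edges above the root (the chain of one-premise inferences), so height = 9 + 7 = 16

16


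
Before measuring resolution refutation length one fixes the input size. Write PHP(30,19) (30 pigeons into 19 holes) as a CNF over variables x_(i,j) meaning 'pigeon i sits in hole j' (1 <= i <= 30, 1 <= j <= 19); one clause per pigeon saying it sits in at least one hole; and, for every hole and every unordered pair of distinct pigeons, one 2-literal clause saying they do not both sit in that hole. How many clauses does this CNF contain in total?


PHP(30,19): 30 pigeons, 19 holes, 30*19 = 570 variables.
- pigeon clauses: one per pigeon -> 30 clauses
- hole clauses: 19 holes * C(30,2) = 19 * 435 -> 8265 clauses
Total clauses = 30 + 8265 = 8295

8295


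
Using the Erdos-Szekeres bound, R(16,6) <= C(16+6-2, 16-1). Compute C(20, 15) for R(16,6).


R(16,6) <= C(16+6-2, 16-1) = C(20, 15)
C(20, 15) = 20! / (15! * 5!)
= 15504

15504


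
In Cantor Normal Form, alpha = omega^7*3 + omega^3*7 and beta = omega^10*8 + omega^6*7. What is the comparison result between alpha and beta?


Compare term by term from highest exponent:
alpha = omega^7*3 + omega^3*7
beta = omega^10*8 + omega^6*7
Term 1: alpha has omega^7*3, beta has omega^10*8
Term 2: alpha has omega^3*7, beta has omega^6*7
Result: alpha < beta

alpha < beta


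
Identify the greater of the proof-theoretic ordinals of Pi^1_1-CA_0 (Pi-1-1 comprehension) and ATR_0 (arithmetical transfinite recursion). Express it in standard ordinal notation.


Proof-theoretic ordinal of Pi^1_1-CA_0 (Pi-1-1 comprehension): psi_0(Omega_omega)
Proof-theoretic ordinal of ATR_0 (arithmetical transfinite recursion): Gamma_0
Comparing: Gamma_0 < psi_0(Omega_omega).
The larger ordinal is psi_0(Omega_omega) (from Pi^1_1-CA_0 (Pi-1-1 comprehension)).

psi_0(Omega_omega)


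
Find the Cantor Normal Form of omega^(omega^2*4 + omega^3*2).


omega^(omega^2*4 + omega^3*2):
In ordinal addition a term is absorbed by a following term of strictly larger exponent: 2 < 3, so omega^2*4 + omega^3*2 = omega^3*2.
omega raised to a CNF ordinal is a single CNF term: Result = omega^(omega^3*2)

omega^(omega^3*2)


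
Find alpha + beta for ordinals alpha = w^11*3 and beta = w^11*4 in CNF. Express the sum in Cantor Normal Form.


Ordinal addition w^11*3 + w^11*4:
Both terms have the same exponent 11.
w^e*c + w^e*d = w^e*(c+d).
Result = w^11*(3+4) = w^11*7

w^11*7


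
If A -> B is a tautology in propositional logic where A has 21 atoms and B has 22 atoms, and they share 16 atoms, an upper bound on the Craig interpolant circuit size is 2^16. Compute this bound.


Shared atoms = 16
Craig interpolant size bound = 2^16
= 65536

65536


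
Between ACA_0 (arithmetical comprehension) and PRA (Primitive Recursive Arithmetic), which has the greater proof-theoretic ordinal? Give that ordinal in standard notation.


Proof-theoretic ordinal of ACA_0 (arithmetical comprehension): epsilon_0
Proof-theoretic ordinal of PRA (Primitive Recursive Arithmetic): omega^omega
Comparing: omega^omega < epsilon_0.
The larger ordinal is epsilon_0 (from ACA_0 (arithmetical comprehension)).

epsilon_0


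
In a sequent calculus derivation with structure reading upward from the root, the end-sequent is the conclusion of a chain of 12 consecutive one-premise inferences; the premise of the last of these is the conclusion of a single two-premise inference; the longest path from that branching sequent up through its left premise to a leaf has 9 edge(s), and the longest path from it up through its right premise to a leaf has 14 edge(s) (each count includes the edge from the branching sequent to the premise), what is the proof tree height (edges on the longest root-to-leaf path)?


Longest path through the left premise: 9 edges (measured from the branching sequent)
Longest path through the right premise: 14 edges
Height of the subtree rooted at the branching sequent: max(9, 14) = 14
The branching sequent sits 12 edges above the root (the chain of one-premise inferences), so height = 14 + 12 = 26

26


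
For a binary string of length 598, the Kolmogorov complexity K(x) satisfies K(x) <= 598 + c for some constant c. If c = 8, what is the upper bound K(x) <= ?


K(x) <= |x| + c = 598 + 8 = 606

606


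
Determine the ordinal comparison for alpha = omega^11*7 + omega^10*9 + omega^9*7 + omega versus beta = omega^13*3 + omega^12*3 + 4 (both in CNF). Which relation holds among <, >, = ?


Compare term by term from highest exponent:
alpha = omega^11*7 + omega^10*9 + omega^9*7 + omega
beta = omega^13*3 + omega^12*3 + 4
Term 1: alpha has omega^11*7, beta has omega^13*3
Term 2: alpha has omega^10*9, beta has omega^12*3
Term 3: alpha has omega^9*7, beta has omega^0*4
Term 4: alpha has omega^1*1, beta has omega^0*0
Result: alpha < beta

alpha < beta


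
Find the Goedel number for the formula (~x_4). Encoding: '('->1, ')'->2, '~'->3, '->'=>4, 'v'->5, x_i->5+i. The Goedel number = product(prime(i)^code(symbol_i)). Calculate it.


Formula: (~x_4)
Symbol codes: [1, 3, 9, 2]
Primes: [2, 3, 5, 7]
p_1^1 = 2^1 = 2
p_2^3 = 3^3 = 27
p_3^9 = 5^9 = 1953125
p_4^2 = 7^2 = 49
Product = 5167968750

5167968750


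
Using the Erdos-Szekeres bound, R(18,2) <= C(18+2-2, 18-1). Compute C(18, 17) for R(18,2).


R(18,2) <= C(18+2-2, 18-1) = C(18, 17)
C(18, 17) = 18! / (17! * 1!)
= 18

18


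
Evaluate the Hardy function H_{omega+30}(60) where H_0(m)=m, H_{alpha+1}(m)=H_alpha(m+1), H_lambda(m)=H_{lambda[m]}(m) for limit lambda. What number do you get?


H_{omega+30}(60):
Unwind the 30 successor steps: H_{omega+30}(60) = H_omega(60+30) = H_omega(90).
H_omega(m) = H_m(m) = m + m = 2m.
Result = 2 * 90 = 180

180


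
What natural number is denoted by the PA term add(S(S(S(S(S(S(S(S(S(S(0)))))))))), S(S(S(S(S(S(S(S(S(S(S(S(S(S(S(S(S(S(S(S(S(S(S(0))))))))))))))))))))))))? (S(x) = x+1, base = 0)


add(S^10(0), S^23(0)):
S^10(0) = 10
S^23(0) = 23
10 + 23 = 33

33


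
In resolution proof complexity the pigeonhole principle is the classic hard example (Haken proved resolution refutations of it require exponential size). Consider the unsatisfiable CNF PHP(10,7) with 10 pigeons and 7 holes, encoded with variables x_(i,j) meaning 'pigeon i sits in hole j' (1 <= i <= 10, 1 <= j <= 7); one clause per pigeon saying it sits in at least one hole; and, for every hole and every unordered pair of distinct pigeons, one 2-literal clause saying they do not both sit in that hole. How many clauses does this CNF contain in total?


PHP(10,7): 10 pigeons, 7 holes, 10*7 = 70 variables.
- pigeon clauses: one per pigeon -> 10 clauses
- hole clauses: 7 holes * C(10,2) = 7 * 45 -> 315 clauses
Total clauses = 10 + 315 = 325

325


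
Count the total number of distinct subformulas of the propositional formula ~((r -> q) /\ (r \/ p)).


Formula: ~((r -> q) /\ (r \/ p))
Subformulas found:
  1. q
  2. r
  3. p
  4. (r -> q)
  5. (r \/ p)
  6. ((r -> q) /\ (r \/ p))
  7. ~((r -> q) /\ (r \/ p))
Total distinct subformulas = 7

7


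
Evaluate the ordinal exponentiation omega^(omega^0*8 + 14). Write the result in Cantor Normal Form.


omega^(omega^0*8 + 14):
omega^0 = 1, so the exponent is 8 + 14 = 22 (finite ordinal addition).
Result = omega^22, already a single CNF term.

omega^22


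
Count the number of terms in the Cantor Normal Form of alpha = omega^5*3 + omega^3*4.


CNF: omega^5*3 + omega^3*4
Count the summands separated by '+':
  term 1: omega^5*3
  term 2: omega^3*4
Total terms = 2

2


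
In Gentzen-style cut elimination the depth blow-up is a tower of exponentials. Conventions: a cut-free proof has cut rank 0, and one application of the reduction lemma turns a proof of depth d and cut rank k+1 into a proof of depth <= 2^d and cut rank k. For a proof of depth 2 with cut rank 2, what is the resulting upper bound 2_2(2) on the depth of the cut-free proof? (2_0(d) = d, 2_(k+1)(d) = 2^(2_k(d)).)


Each rank reduction sends depth d to at most 2^d; cut rank r needs r reductions.
2_0(2) = 2
2_1(2) = 2^2 = 4
2_2(2) = 2^4 = 16
Cut-free depth bound = 16

16


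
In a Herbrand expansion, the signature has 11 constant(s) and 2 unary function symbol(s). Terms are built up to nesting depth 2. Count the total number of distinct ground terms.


Herbrand terms by depth:
Depth 0: 11 constants
Depth 1: 22 new terms (running total: 33)
Depth 2: 44 new terms (running total: 77)
Total distinct ground terms = 77

77


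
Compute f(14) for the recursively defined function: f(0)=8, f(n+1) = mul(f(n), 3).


f(0) = 8
f(1) = mul(f(0), 3) = mul(8, 3) = 24
f(2) = mul(f(1), 3) = mul(24, 3) = 72
f(3) = mul(f(2), 3) = mul(72, 3) = 216
f(4) = mul(f(3), 3) = mul(216, 3) = 648
f(5) = mul(f(4), 3) = mul(648, 3) = 1944
f(6) = mul(f(5), 3) = mul(1944, 3) = 5832
f(7) = mul(f(6), 3) = mul(5832, 3) = 17496
f(8) = mul(f(7), 3) = mul(17496, 3) = 52488
f(9) = mul(f(8), 3) = mul(52488, 3) = 157464
f(10) = mul(f(9), 3) = mul(157464, 3) = 472392
f(11) = mul(f(10), 3) = mul(472392, 3) = 1417176
f(12) = mul(f(11), 3) = mul(1417176, 3) = 4251528
f(13) = mul(f(12), 3) = mul(4251528, 3) = 12754584
f(14) = mul(f(13), 3) = mul(12754584, 3) = 38263752


38263752


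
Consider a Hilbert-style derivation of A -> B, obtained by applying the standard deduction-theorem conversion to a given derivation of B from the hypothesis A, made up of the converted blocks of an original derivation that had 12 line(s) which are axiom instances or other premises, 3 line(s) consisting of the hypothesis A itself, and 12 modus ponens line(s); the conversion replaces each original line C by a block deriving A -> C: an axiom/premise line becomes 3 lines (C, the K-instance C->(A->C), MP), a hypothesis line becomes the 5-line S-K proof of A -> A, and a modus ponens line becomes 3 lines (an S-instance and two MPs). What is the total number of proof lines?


Deduction-theorem conversion, block by block:
- 12 axiom/premise lines -> 3 lines each = 36
- 3 hypothesis lines -> 5 lines each (identity proof A->A) = 15
- 12 MP lines -> 3 lines each (S-instance, MP, MP) = 36
Total = 36 + 15 + 36 = 87 lines.

87


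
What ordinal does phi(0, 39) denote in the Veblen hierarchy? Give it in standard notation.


phi(0, 39):
phi(0, beta) = omega^beta by definition.
phi(0, 39) = omega^39

omega^39


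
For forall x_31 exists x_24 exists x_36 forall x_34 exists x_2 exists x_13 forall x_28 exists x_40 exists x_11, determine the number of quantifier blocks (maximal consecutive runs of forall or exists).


Alternations = 5.
Blocks = alternations + 1 = 6

6


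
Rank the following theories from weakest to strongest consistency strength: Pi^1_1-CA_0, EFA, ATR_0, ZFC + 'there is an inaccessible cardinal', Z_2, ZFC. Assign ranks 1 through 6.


Ordering by consistency strength:
1. EFA
2. ATR_0
3. Pi^1_1-CA_0
4. Z_2
5. ZFC
6. ZFC + 'there is an inaccessible cardinal'


Pi^1_1-CA_0=3, EFA=1, ATR_0=2, ZFC + 'there is an inaccessible cardinal'=6, Z_2=4, ZFC=5


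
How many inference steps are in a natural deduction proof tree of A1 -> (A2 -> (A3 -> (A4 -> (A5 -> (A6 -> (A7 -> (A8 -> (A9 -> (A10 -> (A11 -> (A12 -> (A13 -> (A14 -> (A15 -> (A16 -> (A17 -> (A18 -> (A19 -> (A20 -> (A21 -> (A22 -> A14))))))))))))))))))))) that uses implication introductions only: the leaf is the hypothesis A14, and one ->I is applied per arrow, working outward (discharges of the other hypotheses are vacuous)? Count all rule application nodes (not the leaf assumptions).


The formula has 22 arrows (->); its innermost consequent A14 is one of the antecedents,
so the proof starts from the hypothesis leaf A14 (not a rule application) and closes one arrow per ->I.
Building A1 -> (A2 -> (A3 -> (A4 -> (A5 -> (A6 -> (A7 -> (A8 -> (A9 -> (A10 -> (A11 -> (A12 -> (A13 -> (A14 -> (A15 -> (A16 -> (A17 -> (A18 -> (A19 -> (A20 -> (A21 -> (A22 -> A14))))))))))))))))))))) therefore takes 22 nested implication introductions.
Total inference nodes = 22

22


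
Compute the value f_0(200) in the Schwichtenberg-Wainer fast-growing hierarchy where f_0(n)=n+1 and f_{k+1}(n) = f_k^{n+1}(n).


f_0(200) = 200 + 1 = 201

201


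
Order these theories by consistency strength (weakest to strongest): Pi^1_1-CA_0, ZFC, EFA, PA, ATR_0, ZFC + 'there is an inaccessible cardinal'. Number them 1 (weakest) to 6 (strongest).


Ordering by consistency strength:
1. EFA
2. PA
3. ATR_0
4. Pi^1_1-CA_0
5. ZFC
6. ZFC + 'there is an inaccessible cardinal'


Pi^1_1-CA_0=4, ZFC=5, EFA=1, PA=2, ATR_0=3, ZFC + 'there is an inaccessible cardinal'=6


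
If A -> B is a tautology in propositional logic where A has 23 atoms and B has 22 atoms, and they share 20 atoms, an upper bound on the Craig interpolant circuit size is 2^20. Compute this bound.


Shared atoms = 20
Craig interpolant size bound = 2^20
= 1048576

1048576


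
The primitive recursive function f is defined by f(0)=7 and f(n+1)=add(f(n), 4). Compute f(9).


f(0) = 7
f(1) = add(f(0), 4) = add(7, 4) = 11
f(2) = add(f(1), 4) = add(11, 4) = 15
f(3) = add(f(2), 4) = add(15, 4) = 19
f(4) = add(f(3), 4) = add(19, 4) = 23
f(5) = add(f(4), 4) = add(23, 4) = 27
f(6) = add(f(5), 4) = add(27, 4) = 31
f(7) = add(f(6), 4) = add(31, 4) = 35
f(8) = add(f(7), 4) = add(35, 4) = 39
f(9) = add(f(8), 4) = add(39, 4) = 43


43


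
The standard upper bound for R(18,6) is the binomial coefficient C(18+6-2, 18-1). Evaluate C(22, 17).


R(18,6) <= C(18+6-2, 18-1) = C(22, 17)
C(22, 17) = 22! / (17! * 5!)
= 26334

26334


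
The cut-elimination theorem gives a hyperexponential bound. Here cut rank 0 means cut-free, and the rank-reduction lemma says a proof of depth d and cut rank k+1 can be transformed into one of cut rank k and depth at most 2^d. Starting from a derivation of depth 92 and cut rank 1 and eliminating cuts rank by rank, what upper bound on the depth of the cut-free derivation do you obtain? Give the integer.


Each rank reduction sends depth d to at most 2^d; cut rank r needs r reductions.
2_0(92) = 92
2_1(92) = 2^92 = 4951760157141521099596496896
Cut-free depth bound = 4951760157141521099596496896

4951760157141521099596496896


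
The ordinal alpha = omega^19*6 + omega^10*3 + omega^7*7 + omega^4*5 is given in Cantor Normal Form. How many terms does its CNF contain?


CNF: omega^19*6 + omega^10*3 + omega^7*7 + omega^4*5
Count the summands separated by '+':
  term 1: omega^19*6
  term 2: omega^10*3
  term 3: omega^7*7
  term 4: omega^4*5
Total terms = 4

4


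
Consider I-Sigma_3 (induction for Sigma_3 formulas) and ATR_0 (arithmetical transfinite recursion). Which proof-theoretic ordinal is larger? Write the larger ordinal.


Proof-theoretic ordinal of I-Sigma_3 (induction for Sigma_3 formulas): omega^(omega^(omega^omega))
Proof-theoretic ordinal of ATR_0 (arithmetical transfinite recursion): Gamma_0
Comparing: omega^(omega^(omega^omega)) < Gamma_0.
The larger ordinal is Gamma_0 (from ATR_0 (arithmetical transfinite recursion)).

Gamma_0


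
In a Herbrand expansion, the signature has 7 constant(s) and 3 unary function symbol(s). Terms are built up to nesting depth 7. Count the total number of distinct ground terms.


Herbrand terms by depth:
Depth 0: 7 constants
Depth 1: 21 new terms (running total: 28)
Depth 2: 63 new terms (running total: 91)
Depth 3: 189 new terms (running total: 280)
Depth 4: 567 new terms (running total: 847)
Depth 5: 1701 new terms (running total: 2548)
Depth 6: 5103 new terms (running total: 7651)
Depth 7: 15309 new terms (running total: 22960)
Total distinct ground terms = 22960

22960


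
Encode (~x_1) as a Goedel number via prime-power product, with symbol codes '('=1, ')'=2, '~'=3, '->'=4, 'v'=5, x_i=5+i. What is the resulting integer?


Formula: (~x_1)
Symbol codes: [1, 3, 6, 2]
Primes: [2, 3, 5, 7]
p_1^1 = 2^1 = 2
p_2^3 = 3^3 = 27
p_3^6 = 5^6 = 15625
p_4^2 = 7^2 = 49
Product = 41343750

41343750


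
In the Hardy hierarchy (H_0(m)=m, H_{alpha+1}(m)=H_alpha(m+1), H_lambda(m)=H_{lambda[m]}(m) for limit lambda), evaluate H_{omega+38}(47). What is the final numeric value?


H_{omega+38}(47):
Unwind the 38 successor steps: H_{omega+38}(47) = H_omega(47+38) = H_omega(85).
H_omega(m) = H_m(m) = m + m = 2m.
Result = 2 * 85 = 170

170


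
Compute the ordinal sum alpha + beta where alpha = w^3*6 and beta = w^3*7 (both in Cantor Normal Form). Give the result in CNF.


Ordinal addition w^3*6 + w^3*7:
Both terms have the same exponent 3.
w^e*c + w^e*d = w^e*(c+d).
Result = w^3*(6+7) = w^3*13

w^3*13


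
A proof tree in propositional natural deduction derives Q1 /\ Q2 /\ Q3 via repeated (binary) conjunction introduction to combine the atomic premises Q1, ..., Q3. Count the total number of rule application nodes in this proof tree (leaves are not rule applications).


The target conjunction has 3 conjuncts, i.e. 2 binary /\ connectives.
Each conjunction-intro joins two pieces, so 3 atoms require 3-1 = 2 applications.
Total inference nodes = 2

2


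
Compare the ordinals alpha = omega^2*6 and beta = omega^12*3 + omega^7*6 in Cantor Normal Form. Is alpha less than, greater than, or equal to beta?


Compare term by term from highest exponent:
alpha = omega^2*6
beta = omega^12*3 + omega^7*6
Term 1: alpha has omega^2*6, beta has omega^12*3
Term 2: alpha has omega^0*0, beta has omega^7*6
Result: alpha < beta

alpha < beta


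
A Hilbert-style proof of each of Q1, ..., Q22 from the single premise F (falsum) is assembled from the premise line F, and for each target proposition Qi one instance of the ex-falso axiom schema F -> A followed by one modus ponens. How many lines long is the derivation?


Ex falso, line by line:
- 1 premise line (F)
- 22 targets, each needing 1 axiom instance (F -> Qi) + 1 MP = 2 lines: 2 * 22 = 44
Total = 1 + 44 = 45 lines.

45


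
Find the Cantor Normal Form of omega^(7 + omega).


omega^(7 + omega):
In ordinal addition a term is absorbed by a following term of strictly larger exponent: 0 < 1, so 7 + omega = omega.
omega raised to a CNF ordinal is a single CNF term: Result = omega^omega

omega^omega


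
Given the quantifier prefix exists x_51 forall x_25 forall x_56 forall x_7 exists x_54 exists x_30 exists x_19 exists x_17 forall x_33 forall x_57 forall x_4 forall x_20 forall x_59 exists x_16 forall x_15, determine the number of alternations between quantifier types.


Walk the prefix and count type changes:
  position 1: exists -> forall <-- alternation
  position 2: forall -> forall
  position 3: forall -> forall
  position 4: forall -> exists <-- alternation
  position 5: exists -> exists
  position 6: exists -> exists
  position 7: exists -> exists
  position 8: exists -> forall <-- alternation
  position 9: forall -> forall
  position 10: forall -> forall
  position 11: forall -> forall
  position 12: forall -> forall
  position 13: forall -> exists <-- alternation
  position 14: exists -> forall <-- alternation
Total alternations = 5

5


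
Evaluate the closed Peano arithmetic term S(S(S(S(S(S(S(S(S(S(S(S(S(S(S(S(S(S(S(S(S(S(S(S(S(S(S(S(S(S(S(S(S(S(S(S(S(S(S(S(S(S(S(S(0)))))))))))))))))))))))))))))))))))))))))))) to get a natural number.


Counting successors applied to 0:
44 applications of S to 0 = 44

44


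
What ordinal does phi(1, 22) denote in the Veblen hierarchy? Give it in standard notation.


phi(1, 22):
phi(1, beta) = epsilon_beta (the beta-th epsilon number).
phi(1, 22) = epsilon_22

epsilon_22


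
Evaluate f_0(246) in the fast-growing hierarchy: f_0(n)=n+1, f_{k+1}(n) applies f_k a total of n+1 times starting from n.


f_0(246) = 246 + 1 = 247

247


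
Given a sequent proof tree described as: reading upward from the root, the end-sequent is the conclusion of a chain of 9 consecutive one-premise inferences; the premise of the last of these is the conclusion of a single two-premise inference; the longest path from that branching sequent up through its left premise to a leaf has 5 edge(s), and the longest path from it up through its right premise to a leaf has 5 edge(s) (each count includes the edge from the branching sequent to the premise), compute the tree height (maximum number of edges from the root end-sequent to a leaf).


Longest path through the left premise: 5 edges (measured from the branching sequent)
Longest path through the right premise: 5 edges
Height of the subtree rooted at the branching sequent: max(5, 5) = 5
The branching sequent sits 9 edges above the root (the chain of one-premise inferences), so height = 5 + 9 = 14

14


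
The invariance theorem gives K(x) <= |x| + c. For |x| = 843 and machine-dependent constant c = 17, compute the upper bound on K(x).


K(x) <= |x| + c = 843 + 17 = 860

860


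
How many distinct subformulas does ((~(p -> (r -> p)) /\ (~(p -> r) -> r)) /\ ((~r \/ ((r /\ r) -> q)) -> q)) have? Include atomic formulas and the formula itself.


Formula: ((~(p -> (r -> p)) /\ (~(p -> r) -> r)) /\ ((~r \/ ((r /\ r) -> q)) -> q))
Subformulas found:
  1. q
  2. r
  3. p
  4. ~r
  5. (r /\ r)
  6. (r -> p)
  7. (p -> r)
  8. ~(p -> r)
  9. ((r /\ r) -> q)
  10. (p -> (r -> p))
  11. ~(p -> (r -> p))
  12. (~(p -> r) -> r)
  13. (~r \/ ((r /\ r) -> q))
  14. ((~r \/ ((r /\ r) -> q)) -> q)
  15. (~(p -> (r -> p)) /\ (~(p -> r) -> r))
  16. ((~(p -> (r -> p)) /\ (~(p -> r) -> r)) /\ ((~r \/ ((r /\ r) -> q)) -> q))
Total distinct subformulas = 16

16


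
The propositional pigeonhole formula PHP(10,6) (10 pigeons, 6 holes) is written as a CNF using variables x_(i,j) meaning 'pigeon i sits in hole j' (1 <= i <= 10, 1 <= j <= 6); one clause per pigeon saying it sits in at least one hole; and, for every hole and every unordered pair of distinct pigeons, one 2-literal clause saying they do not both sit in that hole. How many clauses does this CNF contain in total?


PHP(10,6): 10 pigeons, 6 holes, 10*6 = 60 variables.
- pigeon clauses: one per pigeon -> 10 clauses
- hole clauses: 6 holes * C(10,2) = 6 * 45 -> 270 clauses
Total clauses = 10 + 270 = 280

280


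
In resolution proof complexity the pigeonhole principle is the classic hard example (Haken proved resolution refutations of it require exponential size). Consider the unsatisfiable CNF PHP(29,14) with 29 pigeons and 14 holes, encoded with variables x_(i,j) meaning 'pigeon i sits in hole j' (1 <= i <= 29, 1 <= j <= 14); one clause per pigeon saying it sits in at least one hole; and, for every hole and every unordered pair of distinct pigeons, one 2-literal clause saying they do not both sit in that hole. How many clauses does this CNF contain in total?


PHP(29,14): 29 pigeons, 14 holes, 29*14 = 406 variables.
- pigeon clauses: one per pigeon -> 29 clauses
- hole clauses: 14 holes * C(29,2) = 14 * 406 -> 5684 clauses
Total clauses = 29 + 5684 = 5713

5713


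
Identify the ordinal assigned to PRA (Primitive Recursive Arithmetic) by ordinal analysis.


The proof-theoretic ordinal of PRA (Primitive Recursive Arithmetic) is a standard result in ordinal analysis.
This ordinal is the supremum of order types of primitive recursive well-orderings
that the theory can prove to be well-ordered.
For PRA (Primitive Recursive Arithmetic), the proof-theoretic ordinal is omega^omega.

omega^omega


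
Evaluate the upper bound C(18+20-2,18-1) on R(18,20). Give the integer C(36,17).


R(18,20) <= C(18+20-2, 18-1) = C(36, 17)
C(36, 17) = 36! / (17! * 19!)
= 8597496600

8597496600


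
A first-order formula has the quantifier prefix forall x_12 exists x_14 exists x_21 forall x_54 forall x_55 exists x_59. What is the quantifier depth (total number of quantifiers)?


Quantifier prefix has 6 quantifier symbols.
Quantifier depth = 6

6


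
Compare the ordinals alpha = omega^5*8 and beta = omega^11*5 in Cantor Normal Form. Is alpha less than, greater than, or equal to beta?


Compare term by term from highest exponent:
alpha = omega^5*8
beta = omega^11*5
Term 1: alpha has omega^5*8, beta has omega^11*5
Result: alpha < beta

alpha < beta


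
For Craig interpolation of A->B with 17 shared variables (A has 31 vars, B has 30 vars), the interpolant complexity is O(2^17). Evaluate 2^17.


Shared atoms = 17
Craig interpolant size bound = 2^17
= 131072

131072


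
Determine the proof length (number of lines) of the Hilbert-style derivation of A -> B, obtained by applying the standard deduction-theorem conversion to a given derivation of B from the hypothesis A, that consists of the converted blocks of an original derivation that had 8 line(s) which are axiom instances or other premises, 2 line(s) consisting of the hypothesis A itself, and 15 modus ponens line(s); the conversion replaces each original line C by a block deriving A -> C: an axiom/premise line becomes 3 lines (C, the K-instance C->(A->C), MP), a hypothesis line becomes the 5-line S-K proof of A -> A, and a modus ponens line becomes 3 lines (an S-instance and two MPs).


Deduction-theorem conversion, block by block:
- 8 axiom/premise lines -> 3 lines each = 24
- 2 hypothesis lines -> 5 lines each (identity proof A->A) = 10
- 15 MP lines -> 3 lines each (S-instance, MP, MP) = 45
Total = 24 + 10 + 45 = 79 lines.

79


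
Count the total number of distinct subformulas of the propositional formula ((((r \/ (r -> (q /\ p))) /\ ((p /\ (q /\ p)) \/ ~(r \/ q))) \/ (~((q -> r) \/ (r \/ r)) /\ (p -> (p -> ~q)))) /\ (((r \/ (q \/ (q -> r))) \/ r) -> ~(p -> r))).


Formula: ((((r \/ (r -> (q /\ p))) /\ ((p /\ (q /\ p)) \/ ~(r \/ q))) \/ (~((q -> r) \/ (r \/ r)) /\ (p -> (p -> ~q)))) /\ (((r \/ (q \/ (q -> r))) \/ r) -> ~(p -> r)))
Subformulas found:
  1. r
  2. q
  3. p
  4. ~q
  5. (q /\ p)
  6. (p -> r)
  7. (r \/ q)
  8. (r \/ r)
  9. (q -> r)
  10. (p -> ~q)
  11. ~(p -> r)
  12. ~(r \/ q)
  13. (p /\ (q /\ p))
  14. (r -> (q /\ p))
  15. (q \/ (q -> r))
  16. (p -> (p -> ~q))
  17. (r \/ (q \/ (q -> r)))
  18. (r \/ (r -> (q /\ p)))
  19. ((q -> r) \/ (r \/ r))
  20. ~((q -> r) \/ (r \/ r))
  21. ((r \/ (q \/ (q -> r))) \/ r)
  22. ((p /\ (q /\ p)) \/ ~(r \/ q))
  23. (((r \/ (q \/ (q -> r))) \/ r) -> ~(p -> r))
  24. (~((q -> r) \/ (r \/ r)) /\ (p -> (p -> ~q)))
  25. ((r \/ (r -> (q /\ p))) /\ ((p /\ (q /\ p)) \/ ~(r \/ q)))
  26. (((r \/ (r -> (q /\ p))) /\ ((p /\ (q /\ p)) \/ ~(r \/ q))) \/ (~((q -> r) \/ (r \/ r)) /\ (p -> (p -> ~q))))
  27. ((((r \/ (r -> (q /\ p))) /\ ((p /\ (q /\ p)) \/ ~(r \/ q))) \/ (~((q -> r) \/ (r \/ r)) /\ (p -> (p -> ~q)))) /\ (((r \/ (q \/ (q -> r))) \/ r) -> ~(p -> r)))
Total distinct subformulas = 27

27


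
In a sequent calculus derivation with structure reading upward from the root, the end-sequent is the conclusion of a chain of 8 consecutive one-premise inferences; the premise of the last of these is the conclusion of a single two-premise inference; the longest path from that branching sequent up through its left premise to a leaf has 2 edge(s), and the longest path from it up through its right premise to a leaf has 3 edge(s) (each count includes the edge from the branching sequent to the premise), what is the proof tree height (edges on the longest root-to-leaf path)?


Longest path through the left premise: 2 edges (measured from the branching sequent)
Longest path through the right premise: 3 edges
Height of the subtree rooted at the branching sequent: max(2, 3) = 3
The branching sequent sits 8 edges above the root (the chain of one-premise inferences), so height = 3 + 8 = 11

11


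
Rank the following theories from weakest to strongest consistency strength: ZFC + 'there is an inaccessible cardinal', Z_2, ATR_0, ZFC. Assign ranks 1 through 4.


Ordering by consistency strength:
1. ATR_0
2. Z_2
3. ZFC
4. ZFC + 'there is an inaccessible cardinal'


ZFC + 'there is an inaccessible cardinal'=4, Z_2=2, ATR_0=1, ZFC=3


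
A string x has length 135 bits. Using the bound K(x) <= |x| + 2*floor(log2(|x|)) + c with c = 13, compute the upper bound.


floor(log2(135)) = 7
2 * 7 = 14
K(x) <= 135 + 14 + 13 = 162

162


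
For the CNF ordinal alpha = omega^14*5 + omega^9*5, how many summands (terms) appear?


CNF: omega^14*5 + omega^9*5
Count the summands separated by '+':
  term 1: omega^14*5
  term 2: omega^9*5
Total terms = 2

2


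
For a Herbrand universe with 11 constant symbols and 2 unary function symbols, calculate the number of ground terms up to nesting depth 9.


Herbrand terms by depth:
Depth 0: 11 constants
Depth 1: 22 new terms (running total: 33)
Depth 2: 44 new terms (running total: 77)
Depth 3: 88 new terms (running total: 165)
Depth 4: 176 new terms (running total: 341)
Depth 5: 352 new terms (running total: 693)
Depth 6: 704 new terms (running total: 1397)
Depth 7: 1408 new terms (running total: 2805)
Depth 8: 2816 new terms (running total: 5621)
Depth 9: 5632 new terms (running total: 11253)
Total distinct ground terms = 11253

11253


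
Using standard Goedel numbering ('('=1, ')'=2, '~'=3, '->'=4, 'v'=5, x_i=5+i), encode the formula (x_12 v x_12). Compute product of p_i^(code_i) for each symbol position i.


Formula: (x_12 v x_12)
Symbol codes: [1, 17, 5, 17, 2]
Primes: [2, 3, 5, 7, 11]
p_1^1 = 2^1 = 2
p_2^17 = 3^17 = 129140163
p_3^5 = 5^5 = 3125
p_4^17 = 7^17 = 232630513987207
p_5^2 = 11^2 = 121
Product = 22719219011905529495397881250

22719219011905529495397881250


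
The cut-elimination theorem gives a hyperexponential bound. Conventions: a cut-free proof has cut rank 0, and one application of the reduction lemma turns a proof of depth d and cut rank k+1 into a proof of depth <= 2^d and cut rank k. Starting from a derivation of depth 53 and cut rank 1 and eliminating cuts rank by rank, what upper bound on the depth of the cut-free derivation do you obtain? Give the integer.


Each rank reduction sends depth d to at most 2^d; cut rank r needs r reductions.
2_0(53) = 53
2_1(53) = 2^53 = 9007199254740992
Cut-free depth bound = 9007199254740992

9007199254740992


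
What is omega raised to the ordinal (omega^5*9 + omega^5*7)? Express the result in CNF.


omega^(omega^5*9 + omega^5*7):
Both terms of the exponent have the same exponent 5, so they merge: omega^5*9 + omega^5*7 = omega^5*(9+7) = omega^5*16.
omega raised to a CNF ordinal is a single CNF term: Result = omega^(omega^5*16)

omega^(omega^5*16)


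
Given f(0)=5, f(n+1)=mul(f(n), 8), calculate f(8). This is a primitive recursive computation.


f(0) = 5
f(1) = mul(f(0), 8) = mul(5, 8) = 40
f(2) = mul(f(1), 8) = mul(40, 8) = 320
f(3) = mul(f(2), 8) = mul(320, 8) = 2560
f(4) = mul(f(3), 8) = mul(2560, 8) = 20480
f(5) = mul(f(4), 8) = mul(20480, 8) = 163840
f(6) = mul(f(5), 8) = mul(163840, 8) = 1310720
f(7) = mul(f(6), 8) = mul(1310720, 8) = 10485760
f(8) = mul(f(7), 8) = mul(10485760, 8) = 83886080


83886080


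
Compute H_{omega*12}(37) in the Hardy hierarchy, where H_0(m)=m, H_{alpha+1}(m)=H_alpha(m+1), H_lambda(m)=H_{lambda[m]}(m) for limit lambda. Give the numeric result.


H_{omega*12}(37):
For the Hardy hierarchy, H_{omega*k}(n) = 2^k * n.
2^12 = 4096.
4096 * 37 = 151552

151552


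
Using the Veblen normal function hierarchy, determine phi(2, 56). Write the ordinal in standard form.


phi(2, 56):
phi(2, beta) = zeta_beta (the beta-th zeta number, fixed point of epsilon).
phi(2, 56) = zeta_56

zeta_56


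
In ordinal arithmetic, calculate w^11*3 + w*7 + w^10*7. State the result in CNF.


Ordinal addition (w^11*3 + w*7) + w^10*7:
alpha's leading term has exponent 11 > beta's exponent 10, so it survives.
alpha's tail term has exponent 1 < beta's exponent 10, so it is absorbed by beta.
In ordinal addition, any term followed by a strictly larger-exponent term is absorbed.
Result = w^11*3 + w^10*7

w^11*3 + w^10*7


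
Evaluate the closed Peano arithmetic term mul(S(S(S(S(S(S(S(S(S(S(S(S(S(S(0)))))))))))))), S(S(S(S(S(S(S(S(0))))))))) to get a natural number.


mul(S^14(0), S^8(0)):
S^14(0) = 14
S^8(0) = 8
14 * 8 = 112

112


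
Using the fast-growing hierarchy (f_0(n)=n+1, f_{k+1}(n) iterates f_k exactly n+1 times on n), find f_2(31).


f_2(31) = f_1^32(31)
f_1(m) = 2m + 1.
Iterating: f_1^k(n) = 2^k*(n+1) - 1.
f_2(31) = 2^32*(31+1) - 1 = 4294967296*32 - 1 = 137438953471

137438953471


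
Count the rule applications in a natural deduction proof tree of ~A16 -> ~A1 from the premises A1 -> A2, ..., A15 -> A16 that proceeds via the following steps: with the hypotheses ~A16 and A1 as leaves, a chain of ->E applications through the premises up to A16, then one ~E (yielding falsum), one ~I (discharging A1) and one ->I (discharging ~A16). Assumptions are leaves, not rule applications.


From hypothesis A1, 15 ->E steps along the 15 premises yield A16.
~E with hypothesis ~A16 gives falsum (1 node); ~I discharging A1 gives ~A1 (1 node); ->I discharging ~A16 gives the goal (1 node).
Total = 15 + 3 = 18 inference nodes.

18


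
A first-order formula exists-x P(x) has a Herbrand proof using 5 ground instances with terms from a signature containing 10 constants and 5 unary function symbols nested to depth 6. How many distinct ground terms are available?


Herbrand terms by depth:
Depth 0: 10 constants
Depth 1: 50 new terms (running total: 60)
Depth 2: 250 new terms (running total: 310)
Depth 3: 1250 new terms (running total: 1560)
Depth 4: 6250 new terms (running total: 7810)
Depth 5: 31250 new terms (running total: 39060)
Depth 6: 156250 new terms (running total: 195310)
Total distinct ground terms = 195310

195310


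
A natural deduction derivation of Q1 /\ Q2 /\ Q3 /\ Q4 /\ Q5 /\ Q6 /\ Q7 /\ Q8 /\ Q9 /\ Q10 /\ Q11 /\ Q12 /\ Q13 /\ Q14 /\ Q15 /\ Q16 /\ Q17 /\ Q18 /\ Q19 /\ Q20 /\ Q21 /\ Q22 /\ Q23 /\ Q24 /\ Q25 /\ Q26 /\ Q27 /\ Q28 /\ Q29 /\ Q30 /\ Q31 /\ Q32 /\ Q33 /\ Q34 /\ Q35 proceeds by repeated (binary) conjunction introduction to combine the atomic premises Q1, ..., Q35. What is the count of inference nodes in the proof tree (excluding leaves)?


The target conjunction has 35 conjuncts, i.e. 34 binary /\ connectives.
Each conjunction-intro joins two pieces, so 35 atoms require 35-1 = 34 applications.
Total inference nodes = 34

34


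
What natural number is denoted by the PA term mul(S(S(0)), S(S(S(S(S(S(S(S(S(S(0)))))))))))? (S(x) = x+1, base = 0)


mul(S^2(0), S^10(0)):
S^2(0) = 2
S^10(0) = 10
2 * 10 = 20

20


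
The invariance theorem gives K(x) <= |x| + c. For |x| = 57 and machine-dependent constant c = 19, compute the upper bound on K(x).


K(x) <= |x| + c = 57 + 19 = 76

76


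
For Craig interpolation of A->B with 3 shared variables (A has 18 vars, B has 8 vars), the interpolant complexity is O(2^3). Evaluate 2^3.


Shared atoms = 3
Craig interpolant size bound = 2^3
= 8

8


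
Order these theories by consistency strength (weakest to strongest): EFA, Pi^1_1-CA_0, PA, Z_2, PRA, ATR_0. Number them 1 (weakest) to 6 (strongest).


Ordering by consistency strength:
1. EFA
2. PRA
3. PA
4. ATR_0
5. Pi^1_1-CA_0
6. Z_2


EFA=1, Pi^1_1-CA_0=5, PA=3, Z_2=6, PRA=2, ATR_0=4


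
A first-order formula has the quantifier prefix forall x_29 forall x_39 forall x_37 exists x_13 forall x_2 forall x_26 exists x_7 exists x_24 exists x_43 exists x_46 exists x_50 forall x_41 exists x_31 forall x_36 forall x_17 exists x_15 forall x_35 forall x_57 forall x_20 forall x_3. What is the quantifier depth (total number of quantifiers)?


Quantifier prefix has 20 quantifier symbols.
Quantifier depth = 20

20


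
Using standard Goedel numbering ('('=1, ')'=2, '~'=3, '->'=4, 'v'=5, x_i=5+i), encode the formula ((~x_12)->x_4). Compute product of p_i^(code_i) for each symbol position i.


Formula: ((~x_12)->x_4)
Symbol codes: [1, 1, 3, 17, 2, 4, 9, 2]
Primes: [2, 3, 5, 7, 11, 13, 17, 19]
p_1^1 = 2^1 = 2
p_2^1 = 3^1 = 3
p_3^3 = 5^3 = 125
p_4^17 = 7^17 = 232630513987207
p_5^2 = 11^2 = 121
p_6^4 = 13^4 = 28561
p_7^9 = 17^9 = 118587876497
p_8^2 = 19^2 = 361
Product = 25812746568514604322532034293947029250

25812746568514604322532034293947029250


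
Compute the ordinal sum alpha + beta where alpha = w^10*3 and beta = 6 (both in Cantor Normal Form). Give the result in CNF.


Ordinal addition w^10*3 + 6:
Leading exponent of alpha (10) > leading exponent of beta (0).
Since alpha's term has higher exponent than beta's leading term,
the sum is simply alpha followed by beta.
Result = w^10*3 + 6

w^10*3 + 6


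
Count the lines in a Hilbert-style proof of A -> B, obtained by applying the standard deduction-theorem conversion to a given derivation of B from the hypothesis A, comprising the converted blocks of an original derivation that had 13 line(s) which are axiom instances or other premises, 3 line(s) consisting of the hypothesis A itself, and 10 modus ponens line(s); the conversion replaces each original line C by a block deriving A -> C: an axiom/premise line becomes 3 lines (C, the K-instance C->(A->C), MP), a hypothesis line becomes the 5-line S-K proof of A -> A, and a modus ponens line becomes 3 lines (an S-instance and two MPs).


Deduction-theorem conversion, block by block:
- 13 axiom/premise lines -> 3 lines each = 39
- 3 hypothesis lines -> 5 lines each (identity proof A->A) = 15
- 10 MP lines -> 3 lines each (S-instance, MP, MP) = 30
Total = 39 + 15 + 30 = 84 lines.

84


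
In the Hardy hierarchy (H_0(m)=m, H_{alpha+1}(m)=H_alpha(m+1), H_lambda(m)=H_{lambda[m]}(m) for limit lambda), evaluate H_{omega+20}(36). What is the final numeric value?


H_{omega+20}(36):
Unwind the 20 successor steps: H_{omega+20}(36) = H_omega(36+20) = H_omega(56).
H_omega(m) = H_m(m) = m + m = 2m.
Result = 2 * 56 = 112

112


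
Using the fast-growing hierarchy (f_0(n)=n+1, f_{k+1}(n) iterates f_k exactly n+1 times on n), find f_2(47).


f_2(47) = f_1^48(47)
f_1(m) = 2m + 1.
Iterating: f_1^k(n) = 2^k*(n+1) - 1.
f_2(47) = 2^48*(47+1) - 1 = 281474976710656*48 - 1 = 13510798882111487

13510798882111487


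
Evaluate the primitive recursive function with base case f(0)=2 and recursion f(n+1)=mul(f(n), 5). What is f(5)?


f(0) = 2
f(1) = mul(f(0), 5) = mul(2, 5) = 10
f(2) = mul(f(1), 5) = mul(10, 5) = 50
f(3) = mul(f(2), 5) = mul(50, 5) = 250
f(4) = mul(f(3), 5) = mul(250, 5) = 1250
f(5) = mul(f(4), 5) = mul(1250, 5) = 6250


6250


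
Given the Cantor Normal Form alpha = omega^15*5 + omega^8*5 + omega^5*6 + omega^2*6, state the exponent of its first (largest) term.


CNF: omega^15*5 + omega^8*5 + omega^5*6 + omega^2*6
The leading term is omega^15*5, which has exponent 15.

15
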